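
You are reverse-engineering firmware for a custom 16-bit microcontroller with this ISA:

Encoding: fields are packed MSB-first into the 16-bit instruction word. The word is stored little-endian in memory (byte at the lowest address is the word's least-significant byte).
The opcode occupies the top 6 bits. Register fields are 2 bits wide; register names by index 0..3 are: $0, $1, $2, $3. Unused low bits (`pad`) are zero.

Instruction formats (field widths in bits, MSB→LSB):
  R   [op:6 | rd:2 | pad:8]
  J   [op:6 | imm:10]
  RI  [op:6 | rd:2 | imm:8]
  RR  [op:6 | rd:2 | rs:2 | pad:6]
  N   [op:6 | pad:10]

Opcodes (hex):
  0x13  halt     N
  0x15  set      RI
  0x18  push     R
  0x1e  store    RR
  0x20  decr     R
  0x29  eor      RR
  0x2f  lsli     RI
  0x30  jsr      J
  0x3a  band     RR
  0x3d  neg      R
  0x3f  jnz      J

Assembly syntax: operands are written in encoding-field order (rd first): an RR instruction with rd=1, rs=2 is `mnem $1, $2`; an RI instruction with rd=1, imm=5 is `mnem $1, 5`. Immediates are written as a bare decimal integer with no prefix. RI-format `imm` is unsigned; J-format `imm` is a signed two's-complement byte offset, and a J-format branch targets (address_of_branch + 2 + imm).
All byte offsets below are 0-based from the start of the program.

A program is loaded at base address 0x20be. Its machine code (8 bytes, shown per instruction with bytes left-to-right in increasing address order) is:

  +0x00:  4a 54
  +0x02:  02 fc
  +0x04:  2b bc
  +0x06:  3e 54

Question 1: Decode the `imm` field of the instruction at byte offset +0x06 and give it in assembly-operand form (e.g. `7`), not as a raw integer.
62

off 0x06: read 3e 54 as little → 0x543e
  top 6b → 0x15 → set [RI]
  rd@[9:8]=0x0 ⇒ $0
  imm@[7:0]=0x3e ⇒ 62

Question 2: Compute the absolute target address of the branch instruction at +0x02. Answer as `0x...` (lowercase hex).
@+02  little-endian(02 fc) = 0xfc02
  top 6b → 0x3f → jnz [J]
  imm@[9:0]=0x2 ⇒ 2
  target = base 0x20be + off 0x02 + 2 + imm 2 = 0x20c4

0x20c4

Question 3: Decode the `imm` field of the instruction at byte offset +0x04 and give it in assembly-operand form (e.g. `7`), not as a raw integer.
@+04  little-endian(2b bc) = 0xbc2b
  opcode bits[15:10]=0x2f: lsli/RI
  rd@[9:8]=0x0 ⇒ $0
  imm@[7:0]=0x2b ⇒ 43

43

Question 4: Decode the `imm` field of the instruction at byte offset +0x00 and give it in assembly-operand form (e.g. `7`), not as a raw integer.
[00] 4a 54 → 0x544a
  top 6b → 0x15 → set [RI]
  [9:8] rd=0 = $0
  [7:0] imm=74 = 74

74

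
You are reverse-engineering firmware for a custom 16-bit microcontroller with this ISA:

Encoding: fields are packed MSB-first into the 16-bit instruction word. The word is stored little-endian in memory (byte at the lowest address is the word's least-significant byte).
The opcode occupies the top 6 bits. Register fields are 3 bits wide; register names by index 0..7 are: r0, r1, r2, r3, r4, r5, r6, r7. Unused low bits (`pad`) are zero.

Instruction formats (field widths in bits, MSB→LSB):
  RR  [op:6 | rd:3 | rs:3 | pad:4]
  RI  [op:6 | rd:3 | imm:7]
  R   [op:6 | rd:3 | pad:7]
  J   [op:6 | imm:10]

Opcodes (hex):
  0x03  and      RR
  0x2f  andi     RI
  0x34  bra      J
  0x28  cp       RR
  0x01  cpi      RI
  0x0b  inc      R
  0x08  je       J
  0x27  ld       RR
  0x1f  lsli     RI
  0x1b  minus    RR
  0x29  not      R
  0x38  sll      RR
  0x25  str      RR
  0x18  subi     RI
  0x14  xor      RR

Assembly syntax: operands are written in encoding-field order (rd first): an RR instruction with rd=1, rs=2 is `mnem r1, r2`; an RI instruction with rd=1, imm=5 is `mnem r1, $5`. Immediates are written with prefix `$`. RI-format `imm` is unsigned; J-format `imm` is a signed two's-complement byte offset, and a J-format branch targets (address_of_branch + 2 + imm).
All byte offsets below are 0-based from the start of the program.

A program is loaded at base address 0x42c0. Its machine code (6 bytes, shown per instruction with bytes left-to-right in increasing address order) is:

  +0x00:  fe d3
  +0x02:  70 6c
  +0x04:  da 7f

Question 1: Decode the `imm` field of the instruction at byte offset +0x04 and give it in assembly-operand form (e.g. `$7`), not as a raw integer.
+0x04: da 7f ⇒ word 0x7fda (little)
  op=0x7fda>>10=0x1f ⇒ lsli (RI)
  [9:7] rd=7 = r7
  [6:0] imm=90 = $90

$90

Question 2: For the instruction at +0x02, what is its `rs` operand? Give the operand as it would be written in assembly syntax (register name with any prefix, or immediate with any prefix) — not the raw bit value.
r7

off 0x02: read 70 6c as little → 0x6c70
  opcode bits[15:10]=0x1b: minus/RR
  rd@[9:7]=0x0 ⇒ r0
  rs@[6:4]=0x7 ⇒ r7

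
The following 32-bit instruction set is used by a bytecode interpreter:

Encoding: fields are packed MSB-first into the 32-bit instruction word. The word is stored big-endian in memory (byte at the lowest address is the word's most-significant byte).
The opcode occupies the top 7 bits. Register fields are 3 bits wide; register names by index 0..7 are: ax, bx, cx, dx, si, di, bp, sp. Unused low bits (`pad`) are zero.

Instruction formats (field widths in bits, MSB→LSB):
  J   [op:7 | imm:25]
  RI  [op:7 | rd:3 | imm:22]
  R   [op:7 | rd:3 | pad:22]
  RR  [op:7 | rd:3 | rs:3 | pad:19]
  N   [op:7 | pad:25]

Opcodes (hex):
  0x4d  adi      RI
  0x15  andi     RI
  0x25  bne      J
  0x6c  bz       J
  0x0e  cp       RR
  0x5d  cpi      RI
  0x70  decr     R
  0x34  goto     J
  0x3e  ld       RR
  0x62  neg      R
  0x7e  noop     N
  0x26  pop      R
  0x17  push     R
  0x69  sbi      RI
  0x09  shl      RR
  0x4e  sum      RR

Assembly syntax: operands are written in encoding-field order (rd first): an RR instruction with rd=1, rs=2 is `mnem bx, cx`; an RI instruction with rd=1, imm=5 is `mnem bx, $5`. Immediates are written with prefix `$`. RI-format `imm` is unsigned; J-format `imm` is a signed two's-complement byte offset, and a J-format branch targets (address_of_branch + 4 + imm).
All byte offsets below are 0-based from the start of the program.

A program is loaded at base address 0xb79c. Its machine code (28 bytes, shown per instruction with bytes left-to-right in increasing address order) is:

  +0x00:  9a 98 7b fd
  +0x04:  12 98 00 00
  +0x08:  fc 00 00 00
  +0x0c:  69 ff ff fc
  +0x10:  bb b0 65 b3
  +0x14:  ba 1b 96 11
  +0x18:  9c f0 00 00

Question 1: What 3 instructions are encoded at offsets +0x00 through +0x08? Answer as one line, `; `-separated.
adi cx, $1604605; shl cx, dx; noop

[00] 9a 98 7b fd → 0x9a987bfd
  top 7b → 0x4d → adi [RI]
  rd@[24:22]=0x2 ⇒ cx
  imm@[21:0]=0x187bfd ⇒ $1604605
[04] 12 98 00 00 → 0x12980000
  top 7b → 0x9 → shl [RR]
  rd@[24:22]=0x2 ⇒ cx
  rs@[21:19]=0x3 ⇒ dx
[08] fc 00 00 00 → 0xfc000000
  top 7b → 0x7e → noop [N]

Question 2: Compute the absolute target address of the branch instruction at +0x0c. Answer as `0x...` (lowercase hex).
@+0c  big-endian(69 ff ff fc) = 0x69fffffc
  top 7b → 0x34 → goto [J]
  imm@[24:0]=0x1fffffc (s25→-4) ⇒ $-4
  target = base 0xb79c + off 0x0c + 4 + imm -4 = 0xb7a8

0xb7a8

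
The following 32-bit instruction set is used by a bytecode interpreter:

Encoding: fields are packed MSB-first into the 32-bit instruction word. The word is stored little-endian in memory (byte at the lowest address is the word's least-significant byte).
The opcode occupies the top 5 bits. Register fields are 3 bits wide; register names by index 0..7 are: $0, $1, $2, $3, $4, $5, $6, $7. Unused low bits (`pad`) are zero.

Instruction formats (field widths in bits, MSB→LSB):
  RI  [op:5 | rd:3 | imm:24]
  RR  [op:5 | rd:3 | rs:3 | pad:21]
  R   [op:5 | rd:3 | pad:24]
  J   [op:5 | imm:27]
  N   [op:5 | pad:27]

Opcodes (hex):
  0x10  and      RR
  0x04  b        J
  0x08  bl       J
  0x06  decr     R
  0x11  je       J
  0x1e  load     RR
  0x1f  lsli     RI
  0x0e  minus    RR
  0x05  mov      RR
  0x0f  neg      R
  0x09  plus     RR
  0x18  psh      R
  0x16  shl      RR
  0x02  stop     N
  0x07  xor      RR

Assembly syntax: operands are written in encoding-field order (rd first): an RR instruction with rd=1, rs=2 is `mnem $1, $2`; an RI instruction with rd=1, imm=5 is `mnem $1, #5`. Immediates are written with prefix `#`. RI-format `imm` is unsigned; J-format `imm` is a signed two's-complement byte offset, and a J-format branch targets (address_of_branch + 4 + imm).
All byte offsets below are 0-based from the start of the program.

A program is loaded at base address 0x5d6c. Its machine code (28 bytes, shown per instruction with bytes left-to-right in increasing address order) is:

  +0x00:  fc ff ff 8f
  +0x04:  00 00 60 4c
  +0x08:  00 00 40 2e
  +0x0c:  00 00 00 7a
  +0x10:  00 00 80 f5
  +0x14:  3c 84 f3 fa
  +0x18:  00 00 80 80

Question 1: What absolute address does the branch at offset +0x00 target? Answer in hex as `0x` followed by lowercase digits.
[00] fc ff ff 8f → 0x8ffffffc
  opcode bits[31:27]=0x11: je/J
  imm: (w>>0)&0x7ffffff=0x7fffffc (s27→-4) → #-4
  target = base 0x5d6c + off 0x00 + 4 + imm -4 = 0x5d6c

0x5d6c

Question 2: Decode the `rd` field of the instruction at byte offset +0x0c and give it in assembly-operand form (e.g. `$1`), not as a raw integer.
$2

off 0x0c: read 00 00 00 7a as little → 0x7a000000
  top 5b → 0xf → neg [R]
  rd@[26:24]=0x2 ⇒ $2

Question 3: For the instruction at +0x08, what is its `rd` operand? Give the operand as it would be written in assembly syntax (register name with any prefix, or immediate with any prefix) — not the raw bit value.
@+08  little-endian(00 00 40 2e) = 0x2e400000
  opcode bits[31:27]=0x5: mov/RR
  rd@[26:24]=0x6 ⇒ $6
  rs@[23:21]=0x2 ⇒ $2

$6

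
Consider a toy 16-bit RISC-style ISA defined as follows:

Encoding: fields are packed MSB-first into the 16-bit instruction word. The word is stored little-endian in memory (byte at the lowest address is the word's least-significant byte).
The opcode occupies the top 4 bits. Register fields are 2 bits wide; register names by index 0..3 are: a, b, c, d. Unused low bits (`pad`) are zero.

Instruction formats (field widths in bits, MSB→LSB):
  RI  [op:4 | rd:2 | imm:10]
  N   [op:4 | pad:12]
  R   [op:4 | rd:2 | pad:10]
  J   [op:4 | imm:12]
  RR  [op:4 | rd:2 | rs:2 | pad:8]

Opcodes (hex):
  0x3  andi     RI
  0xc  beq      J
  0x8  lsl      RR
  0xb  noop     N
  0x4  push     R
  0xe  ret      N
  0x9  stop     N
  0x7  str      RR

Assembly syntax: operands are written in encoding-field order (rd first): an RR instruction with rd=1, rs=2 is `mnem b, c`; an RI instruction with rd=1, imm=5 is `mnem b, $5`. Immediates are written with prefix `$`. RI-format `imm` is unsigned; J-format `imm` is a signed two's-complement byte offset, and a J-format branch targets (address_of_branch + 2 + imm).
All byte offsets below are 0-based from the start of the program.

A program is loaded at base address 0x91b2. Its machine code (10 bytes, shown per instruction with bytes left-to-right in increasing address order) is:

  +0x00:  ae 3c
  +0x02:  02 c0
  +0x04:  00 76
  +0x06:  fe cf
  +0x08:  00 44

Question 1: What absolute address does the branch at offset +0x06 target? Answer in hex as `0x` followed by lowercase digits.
[06] fe cf → 0xcffe
  top 4b → 0xc → beq [J]
  imm@[11:0]=0xffe (s12→-2) ⇒ $-2
  target = base 0x91b2 + off 0x06 + 2 + imm -2 = 0x91b8

0x91b8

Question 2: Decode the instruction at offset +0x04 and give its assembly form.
off 0x04: read 00 76 as little → 0x7600
  top 4b → 0x7 → str [RR]
  rd@[11:10]=0x1 ⇒ b
  rs@[9:8]=0x2 ⇒ c

str b, c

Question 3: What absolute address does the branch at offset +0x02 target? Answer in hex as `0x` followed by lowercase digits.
off 0x02: read 02 c0 as little → 0xc002
  op=0xc002>>12=0xc ⇒ beq (J)
  imm@[11:0]=0x2 ⇒ $2
  target = base 0x91b2 + off 0x02 + 2 + imm 2 = 0x91b8

0x91b8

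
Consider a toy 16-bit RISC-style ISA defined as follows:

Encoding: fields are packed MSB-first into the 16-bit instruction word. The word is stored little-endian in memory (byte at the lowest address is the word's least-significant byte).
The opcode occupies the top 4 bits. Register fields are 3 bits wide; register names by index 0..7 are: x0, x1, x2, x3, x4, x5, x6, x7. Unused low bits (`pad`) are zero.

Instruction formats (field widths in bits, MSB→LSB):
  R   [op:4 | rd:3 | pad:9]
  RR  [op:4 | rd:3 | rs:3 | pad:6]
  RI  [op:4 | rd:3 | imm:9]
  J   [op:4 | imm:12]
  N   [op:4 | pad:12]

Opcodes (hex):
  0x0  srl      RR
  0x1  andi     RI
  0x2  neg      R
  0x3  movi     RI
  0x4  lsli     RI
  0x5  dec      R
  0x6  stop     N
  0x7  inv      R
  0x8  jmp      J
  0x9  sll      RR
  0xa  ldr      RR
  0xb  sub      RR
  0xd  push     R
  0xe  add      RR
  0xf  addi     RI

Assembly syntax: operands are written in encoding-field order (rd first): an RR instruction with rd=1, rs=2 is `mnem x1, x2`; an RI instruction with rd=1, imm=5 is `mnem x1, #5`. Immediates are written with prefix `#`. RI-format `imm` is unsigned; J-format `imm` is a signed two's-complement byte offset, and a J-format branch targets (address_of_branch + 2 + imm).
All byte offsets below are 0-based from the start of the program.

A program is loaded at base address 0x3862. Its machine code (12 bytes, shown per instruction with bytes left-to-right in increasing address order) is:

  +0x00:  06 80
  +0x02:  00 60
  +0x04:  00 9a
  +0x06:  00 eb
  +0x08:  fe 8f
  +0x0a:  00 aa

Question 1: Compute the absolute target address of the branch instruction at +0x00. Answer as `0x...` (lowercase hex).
0x386a

[00] 06 80 → 0x8006
  top 4b → 0x8 → jmp [J]
  imm@[11:0]=0x6 ⇒ #6
  target = base 0x3862 + off 0x00 + 2 + imm 6 = 0x386a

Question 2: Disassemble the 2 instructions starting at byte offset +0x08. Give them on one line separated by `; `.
jmp #-2; ldr x5, x0

+0x08: fe 8f ⇒ word 0x8ffe (little)
  opcode bits[15:12]=0x8: jmp/J
  [11:0] imm=4094 (s12→-2) = #-2
+0x0a: 00 aa ⇒ word 0xaa00 (little)
  opcode bits[15:12]=0xa: ldr/RR
  [11:9] rd=5 = x5
  [8:6] rs=0 = x0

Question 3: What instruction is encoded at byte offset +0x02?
+0x02: 00 60 ⇒ word 0x6000 (little)
  top 4b → 0x6 → stop [N]

stop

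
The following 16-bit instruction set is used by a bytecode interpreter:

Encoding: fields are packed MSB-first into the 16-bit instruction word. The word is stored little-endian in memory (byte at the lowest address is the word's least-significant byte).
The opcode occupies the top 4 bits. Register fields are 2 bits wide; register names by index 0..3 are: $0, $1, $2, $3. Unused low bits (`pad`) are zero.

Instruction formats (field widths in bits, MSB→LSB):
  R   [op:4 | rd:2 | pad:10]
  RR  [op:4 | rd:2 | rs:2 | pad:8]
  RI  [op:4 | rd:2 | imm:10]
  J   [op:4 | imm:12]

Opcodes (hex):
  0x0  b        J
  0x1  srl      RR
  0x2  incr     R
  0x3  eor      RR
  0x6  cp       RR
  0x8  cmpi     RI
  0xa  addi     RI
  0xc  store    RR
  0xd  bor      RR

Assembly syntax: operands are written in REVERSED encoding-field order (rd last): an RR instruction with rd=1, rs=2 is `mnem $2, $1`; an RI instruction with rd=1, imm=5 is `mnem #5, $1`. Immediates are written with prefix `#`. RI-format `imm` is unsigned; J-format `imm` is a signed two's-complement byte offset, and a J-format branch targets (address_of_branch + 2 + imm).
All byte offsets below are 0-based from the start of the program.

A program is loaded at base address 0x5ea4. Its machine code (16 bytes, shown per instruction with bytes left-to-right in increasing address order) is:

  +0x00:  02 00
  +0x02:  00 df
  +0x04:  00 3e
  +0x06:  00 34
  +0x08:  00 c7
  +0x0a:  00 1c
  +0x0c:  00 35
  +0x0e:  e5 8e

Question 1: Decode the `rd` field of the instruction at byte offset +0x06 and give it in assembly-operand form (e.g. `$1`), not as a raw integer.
$1

[06] 00 34 → 0x3400
  top 4b → 0x3 → eor [RR]
  [11:10] rd=1 = $1
  [9:8] rs=0 = $0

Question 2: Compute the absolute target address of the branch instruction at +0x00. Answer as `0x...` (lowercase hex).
0x5ea8

@+00  little-endian(02 00) = 0x0002
  opcode bits[15:12]=0x0: b/J
  imm@[11:0]=0x2 ⇒ #2
  target = base 0x5ea4 + off 0x00 + 2 + imm 2 = 0x5ea8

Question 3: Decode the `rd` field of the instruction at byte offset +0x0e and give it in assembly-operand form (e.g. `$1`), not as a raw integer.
$3

[0e] e5 8e → 0x8ee5
  top 4b → 0x8 → cmpi [RI]
  rd@[11:10]=0x3 ⇒ $3
  imm@[9:0]=0x2e5 ⇒ #741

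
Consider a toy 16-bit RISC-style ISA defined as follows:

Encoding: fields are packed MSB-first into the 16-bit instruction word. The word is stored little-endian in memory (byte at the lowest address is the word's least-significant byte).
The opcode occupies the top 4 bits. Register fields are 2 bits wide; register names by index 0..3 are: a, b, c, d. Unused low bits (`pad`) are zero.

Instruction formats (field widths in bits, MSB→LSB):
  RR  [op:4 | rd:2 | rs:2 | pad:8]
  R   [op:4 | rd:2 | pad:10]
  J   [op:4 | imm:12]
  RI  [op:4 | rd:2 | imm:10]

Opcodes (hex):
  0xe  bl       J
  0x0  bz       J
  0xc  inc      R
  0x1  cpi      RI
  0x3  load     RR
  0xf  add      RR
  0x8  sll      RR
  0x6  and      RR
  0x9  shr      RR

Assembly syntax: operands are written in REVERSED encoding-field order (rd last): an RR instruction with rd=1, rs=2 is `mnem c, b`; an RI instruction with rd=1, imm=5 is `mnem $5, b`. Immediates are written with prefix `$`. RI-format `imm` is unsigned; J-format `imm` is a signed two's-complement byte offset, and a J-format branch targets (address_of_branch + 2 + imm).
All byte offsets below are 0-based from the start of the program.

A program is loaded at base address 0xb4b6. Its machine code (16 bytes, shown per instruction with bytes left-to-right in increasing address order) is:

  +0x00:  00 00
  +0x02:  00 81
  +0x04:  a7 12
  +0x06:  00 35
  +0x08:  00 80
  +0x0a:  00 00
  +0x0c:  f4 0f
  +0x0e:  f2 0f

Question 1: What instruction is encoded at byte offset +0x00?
@+00  little-endian(00 00) = 0x0000
  op=0x0000>>12=0x0 ⇒ bz (J)
  imm@[11:0]=0x0 ⇒ $0

bz $0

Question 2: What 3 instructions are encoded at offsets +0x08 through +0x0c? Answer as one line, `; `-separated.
sll a, a; bz $0; bz $-12

+0x08: 00 80 ⇒ word 0x8000 (little)
  opcode bits[15:12]=0x8: sll/RR
  rd: (w>>10)&0x3=0x0 → a
  rs: (w>>8)&0x3=0x0 → a
+0x0a: 00 00 ⇒ word 0x0000 (little)
  opcode bits[15:12]=0x0: bz/J
  imm: (w>>0)&0xfff=0x0 → $0
+0x0c: f4 0f ⇒ word 0x0ff4 (little)
  opcode bits[15:12]=0x0: bz/J
  imm: (w>>0)&0xfff=0xff4 (s12→-12) → $-12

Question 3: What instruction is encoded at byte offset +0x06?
load b, b

@+06  little-endian(00 35) = 0x3500
  opcode bits[15:12]=0x3: load/RR
  rd@[11:10]=0x1 ⇒ b
  rs@[9:8]=0x1 ⇒ b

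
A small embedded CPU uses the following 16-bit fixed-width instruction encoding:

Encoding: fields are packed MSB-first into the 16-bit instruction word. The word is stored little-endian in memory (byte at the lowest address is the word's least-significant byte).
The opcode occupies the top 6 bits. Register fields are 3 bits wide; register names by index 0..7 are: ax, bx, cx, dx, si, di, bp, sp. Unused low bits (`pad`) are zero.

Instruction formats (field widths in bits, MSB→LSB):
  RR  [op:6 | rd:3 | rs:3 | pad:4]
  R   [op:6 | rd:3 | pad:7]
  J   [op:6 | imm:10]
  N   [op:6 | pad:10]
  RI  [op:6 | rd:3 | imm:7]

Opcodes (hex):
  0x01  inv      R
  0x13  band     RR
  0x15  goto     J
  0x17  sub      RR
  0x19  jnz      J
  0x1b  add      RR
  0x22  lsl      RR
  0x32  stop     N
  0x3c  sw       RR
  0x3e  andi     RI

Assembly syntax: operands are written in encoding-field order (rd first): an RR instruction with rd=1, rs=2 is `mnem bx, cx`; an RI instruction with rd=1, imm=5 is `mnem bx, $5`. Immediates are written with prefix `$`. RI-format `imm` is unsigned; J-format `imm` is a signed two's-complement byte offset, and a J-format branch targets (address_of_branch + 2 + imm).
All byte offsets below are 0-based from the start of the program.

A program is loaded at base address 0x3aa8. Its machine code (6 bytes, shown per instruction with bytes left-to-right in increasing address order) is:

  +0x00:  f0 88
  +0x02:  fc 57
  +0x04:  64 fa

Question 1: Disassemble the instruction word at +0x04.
andi si, $100

off 0x04: read 64 fa as little → 0xfa64
  top 6b → 0x3e → andi [RI]
  rd@[9:7]=0x4 ⇒ si
  imm@[6:0]=0x64 ⇒ $100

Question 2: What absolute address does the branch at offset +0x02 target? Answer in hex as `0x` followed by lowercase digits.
off 0x02: read fc 57 as little → 0x57fc
  op=0x57fc>>10=0x15 ⇒ goto (J)
  [9:0] imm=1020 (s10→-4) = $-4
  target = base 0x3aa8 + off 0x02 + 2 + imm -4 = 0x3aa8

0x3aa8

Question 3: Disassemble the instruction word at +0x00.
lsl bx, sp

@+00  little-endian(f0 88) = 0x88f0
  top 6b → 0x22 → lsl [RR]
  rd@[9:7]=0x1 ⇒ bx
  rs@[6:4]=0x7 ⇒ sp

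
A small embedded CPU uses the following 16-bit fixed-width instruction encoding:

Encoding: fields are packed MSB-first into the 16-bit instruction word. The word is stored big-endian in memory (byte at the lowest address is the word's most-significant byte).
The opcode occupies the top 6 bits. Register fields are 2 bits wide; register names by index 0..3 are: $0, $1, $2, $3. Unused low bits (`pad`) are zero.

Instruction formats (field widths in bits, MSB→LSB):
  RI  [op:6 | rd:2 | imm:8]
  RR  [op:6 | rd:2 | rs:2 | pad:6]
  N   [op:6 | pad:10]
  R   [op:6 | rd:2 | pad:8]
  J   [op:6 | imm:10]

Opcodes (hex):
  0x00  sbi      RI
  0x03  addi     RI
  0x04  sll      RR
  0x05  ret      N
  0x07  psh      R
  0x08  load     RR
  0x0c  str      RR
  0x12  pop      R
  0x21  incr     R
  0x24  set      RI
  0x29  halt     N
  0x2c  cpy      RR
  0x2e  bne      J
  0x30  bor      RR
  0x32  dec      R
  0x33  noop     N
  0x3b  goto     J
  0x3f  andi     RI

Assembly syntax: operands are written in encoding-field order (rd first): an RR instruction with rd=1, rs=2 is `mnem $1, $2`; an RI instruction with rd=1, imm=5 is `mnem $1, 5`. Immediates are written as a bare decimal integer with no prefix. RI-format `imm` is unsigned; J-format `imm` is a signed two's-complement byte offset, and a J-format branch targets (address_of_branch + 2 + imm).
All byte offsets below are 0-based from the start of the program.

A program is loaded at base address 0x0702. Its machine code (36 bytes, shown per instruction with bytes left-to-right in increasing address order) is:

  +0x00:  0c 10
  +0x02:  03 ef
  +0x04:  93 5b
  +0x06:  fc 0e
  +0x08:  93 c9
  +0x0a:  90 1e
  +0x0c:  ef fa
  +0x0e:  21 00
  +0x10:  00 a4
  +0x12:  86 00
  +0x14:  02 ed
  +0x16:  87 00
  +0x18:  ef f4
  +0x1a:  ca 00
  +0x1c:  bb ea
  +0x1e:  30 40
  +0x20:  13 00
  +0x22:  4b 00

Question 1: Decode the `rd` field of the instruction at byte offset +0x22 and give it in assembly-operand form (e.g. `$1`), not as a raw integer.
$3

+0x22: 4b 00 ⇒ word 0x4b00 (big)
  op=0x4b00>>10=0x12 ⇒ pop (R)
  rd@[9:8]=0x3 ⇒ $3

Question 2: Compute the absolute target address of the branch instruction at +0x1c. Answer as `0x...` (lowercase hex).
0x070a

[1c] bb ea → 0xbbea
  top 6b → 0x2e → bne [J]
  imm: (w>>0)&0x3ff=0x3ea (s10→-22) → -22
  target = base 0x0702 + off 0x1c + 2 + imm -22 = 0x070a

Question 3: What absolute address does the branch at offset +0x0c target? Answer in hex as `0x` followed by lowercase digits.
+0x0c: ef fa ⇒ word 0xeffa (big)
  opcode bits[15:10]=0x3b: goto/J
  imm@[9:0]=0x3fa (s10→-6) ⇒ -6
  target = base 0x0702 + off 0x0c + 2 + imm -6 = 0x070a

0x070a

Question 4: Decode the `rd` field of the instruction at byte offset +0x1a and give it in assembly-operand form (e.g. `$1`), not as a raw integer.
$2

[1a] ca 00 → 0xca00
  top 6b → 0x32 → dec [R]
  rd@[9:8]=0x2 ⇒ $2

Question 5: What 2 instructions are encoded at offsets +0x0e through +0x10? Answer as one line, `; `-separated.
load $1, $0; sbi $0, 164

+0x0e: 21 00 ⇒ word 0x2100 (big)
  op=0x2100>>10=0x8 ⇒ load (RR)
  [9:8] rd=1 = $1
  [7:6] rs=0 = $0
+0x10: 00 a4 ⇒ word 0x00a4 (big)
  op=0x00a4>>10=0x0 ⇒ sbi (RI)
  [9:8] rd=0 = $0
  [7:0] imm=164 = 164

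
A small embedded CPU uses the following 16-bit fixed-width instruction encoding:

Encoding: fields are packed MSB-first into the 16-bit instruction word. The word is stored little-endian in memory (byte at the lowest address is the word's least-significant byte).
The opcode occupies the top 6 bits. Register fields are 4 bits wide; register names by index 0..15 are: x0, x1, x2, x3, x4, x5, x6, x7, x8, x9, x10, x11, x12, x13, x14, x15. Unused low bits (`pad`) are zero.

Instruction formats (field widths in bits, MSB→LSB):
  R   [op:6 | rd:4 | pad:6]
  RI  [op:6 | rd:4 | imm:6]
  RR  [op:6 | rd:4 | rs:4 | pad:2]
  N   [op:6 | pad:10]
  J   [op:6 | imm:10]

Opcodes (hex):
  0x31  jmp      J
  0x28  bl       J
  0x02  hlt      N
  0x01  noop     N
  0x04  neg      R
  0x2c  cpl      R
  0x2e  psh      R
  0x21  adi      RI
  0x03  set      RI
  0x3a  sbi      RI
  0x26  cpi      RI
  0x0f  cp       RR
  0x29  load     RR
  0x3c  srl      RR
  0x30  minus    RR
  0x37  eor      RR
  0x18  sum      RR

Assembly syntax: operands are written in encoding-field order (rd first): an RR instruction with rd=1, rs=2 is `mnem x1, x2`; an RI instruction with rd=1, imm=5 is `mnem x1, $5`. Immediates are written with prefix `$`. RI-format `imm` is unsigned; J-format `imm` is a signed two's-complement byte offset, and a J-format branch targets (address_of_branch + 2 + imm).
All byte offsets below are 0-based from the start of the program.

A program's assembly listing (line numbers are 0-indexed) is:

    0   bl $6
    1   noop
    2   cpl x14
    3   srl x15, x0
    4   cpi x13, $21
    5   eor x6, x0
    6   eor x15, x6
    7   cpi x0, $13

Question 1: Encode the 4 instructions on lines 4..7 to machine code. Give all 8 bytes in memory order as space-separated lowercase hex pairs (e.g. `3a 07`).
L4: cpi op=0x26:6|rd=13:4|imm=21:6 ⇒ 0x9b55 ⇒ little 55 9b
L5: eor op=0x37:6|rd=6:4|rs=0:4|pad=0:2 ⇒ 0xdd80 ⇒ little 80 dd
L6: eor op=0x37:6|rd=15:4|rs=6:4|pad=0:2 ⇒ 0xdfd8 ⇒ little d8 df
L7: cpi op=0x26:6|rd=0:4|imm=13:6 ⇒ 0x980d ⇒ little 0d 98

55 9b 80 dd d8 df 0d 98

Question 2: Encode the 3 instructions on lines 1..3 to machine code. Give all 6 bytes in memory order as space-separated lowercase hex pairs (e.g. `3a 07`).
line 1 (noop): pack op=0x1:6|pad=0:10 = 0x0400; little→ 00 04
line 2 (cpl): pack op=0x2c:6|rd=14:4|pad=0:6 = 0xb380; little→ 80 b3
line 3 (srl): pack op=0x3c:6|rd=15:4|rs=0:4|pad=0:2 = 0xf3c0; little→ c0 f3

00 04 80 b3 c0 f3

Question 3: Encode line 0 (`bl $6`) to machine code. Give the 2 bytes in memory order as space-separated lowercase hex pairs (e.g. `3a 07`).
0. bl fields op=0x28:6|imm=6:10 → word a006h → 06 a0

06 a0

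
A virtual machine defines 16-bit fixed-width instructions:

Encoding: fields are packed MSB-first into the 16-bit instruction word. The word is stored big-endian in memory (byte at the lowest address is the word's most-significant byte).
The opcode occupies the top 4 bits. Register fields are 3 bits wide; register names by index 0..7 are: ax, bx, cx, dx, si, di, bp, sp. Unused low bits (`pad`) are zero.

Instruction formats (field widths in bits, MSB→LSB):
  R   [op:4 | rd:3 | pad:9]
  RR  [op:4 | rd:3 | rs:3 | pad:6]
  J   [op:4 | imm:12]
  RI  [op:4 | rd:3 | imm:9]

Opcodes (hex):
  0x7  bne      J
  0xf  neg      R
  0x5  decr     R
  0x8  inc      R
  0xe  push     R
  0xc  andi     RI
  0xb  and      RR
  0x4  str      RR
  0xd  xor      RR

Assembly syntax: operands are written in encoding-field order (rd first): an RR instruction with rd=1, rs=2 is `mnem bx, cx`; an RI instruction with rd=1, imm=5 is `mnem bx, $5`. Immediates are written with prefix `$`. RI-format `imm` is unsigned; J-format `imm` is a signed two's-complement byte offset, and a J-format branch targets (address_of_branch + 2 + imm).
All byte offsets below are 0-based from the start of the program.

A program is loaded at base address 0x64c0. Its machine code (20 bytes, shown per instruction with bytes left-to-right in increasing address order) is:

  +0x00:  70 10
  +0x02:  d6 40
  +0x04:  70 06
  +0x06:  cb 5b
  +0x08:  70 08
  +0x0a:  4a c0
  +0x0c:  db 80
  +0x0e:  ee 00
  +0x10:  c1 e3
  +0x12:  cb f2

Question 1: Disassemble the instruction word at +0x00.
@+00  big-endian(70 10) = 0x7010
  top 4b → 0x7 → bne [J]
  imm@[11:0]=0x10 ⇒ $16

bne $16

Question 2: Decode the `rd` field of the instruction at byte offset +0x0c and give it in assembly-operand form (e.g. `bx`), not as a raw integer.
@+0c  big-endian(db 80) = 0xdb80
  opcode bits[15:12]=0xd: xor/RR
  rd@[11:9]=0x5 ⇒ di
  rs@[8:6]=0x6 ⇒ bp

di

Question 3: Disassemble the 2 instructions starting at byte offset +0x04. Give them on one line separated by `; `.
bne $6; andi di, $347

[04] 70 06 → 0x7006
  op=0x7006>>12=0x7 ⇒ bne (J)
  imm@[11:0]=0x6 ⇒ $6
[06] cb 5b → 0xcb5b
  op=0xcb5b>>12=0xc ⇒ andi (RI)
  rd@[11:9]=0x5 ⇒ di
  imm@[8:0]=0x15b ⇒ $347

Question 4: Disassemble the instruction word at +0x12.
[12] cb f2 → 0xcbf2
  op=0xcbf2>>12=0xc ⇒ andi (RI)
  [11:9] rd=5 = di
  [8:0] imm=498 = $498

andi di, $498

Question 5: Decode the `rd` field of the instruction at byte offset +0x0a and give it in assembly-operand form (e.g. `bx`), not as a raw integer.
di

+0x0a: 4a c0 ⇒ word 0x4ac0 (big)
  op=0x4ac0>>12=0x4 ⇒ str (RR)
  rd: (w>>9)&0x7=0x5 → di
  rs: (w>>6)&0x7=0x3 → dx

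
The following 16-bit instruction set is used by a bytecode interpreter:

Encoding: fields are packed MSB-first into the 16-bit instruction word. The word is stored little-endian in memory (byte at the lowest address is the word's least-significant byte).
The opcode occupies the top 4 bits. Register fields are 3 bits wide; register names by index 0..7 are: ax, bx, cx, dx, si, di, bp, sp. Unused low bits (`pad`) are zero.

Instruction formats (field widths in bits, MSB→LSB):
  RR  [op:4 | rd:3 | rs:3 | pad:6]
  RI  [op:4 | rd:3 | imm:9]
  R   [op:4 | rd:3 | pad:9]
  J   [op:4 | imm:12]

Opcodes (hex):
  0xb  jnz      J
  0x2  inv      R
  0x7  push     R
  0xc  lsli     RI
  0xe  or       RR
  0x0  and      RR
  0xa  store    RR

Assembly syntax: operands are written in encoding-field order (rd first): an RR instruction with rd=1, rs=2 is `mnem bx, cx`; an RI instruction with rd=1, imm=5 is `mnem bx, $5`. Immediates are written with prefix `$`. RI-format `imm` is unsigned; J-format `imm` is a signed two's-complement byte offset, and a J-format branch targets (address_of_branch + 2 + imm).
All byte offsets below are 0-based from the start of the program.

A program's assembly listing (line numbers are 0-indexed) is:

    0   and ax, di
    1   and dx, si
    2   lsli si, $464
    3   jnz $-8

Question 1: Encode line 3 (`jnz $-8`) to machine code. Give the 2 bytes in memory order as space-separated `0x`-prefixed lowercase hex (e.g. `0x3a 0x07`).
L3: jnz op=0xb:4|imm=-8:12 ⇒ 0xbff8 ⇒ little f8 bf

0xf8 0xbf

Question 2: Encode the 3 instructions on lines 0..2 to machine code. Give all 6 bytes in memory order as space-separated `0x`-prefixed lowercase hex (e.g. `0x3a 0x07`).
0. and fields op=0x0:4|rd=0:3|rs=5:3|pad=0:6 → word 0140h → 40 01
1. and fields op=0x0:4|rd=3:3|rs=4:3|pad=0:6 → word 0700h → 00 07
2. lsli fields op=0xc:4|rd=4:3|imm=464:9 → word c9d0h → d0 c9

0x40 0x01 0x00 0x07 0xd0 0xc9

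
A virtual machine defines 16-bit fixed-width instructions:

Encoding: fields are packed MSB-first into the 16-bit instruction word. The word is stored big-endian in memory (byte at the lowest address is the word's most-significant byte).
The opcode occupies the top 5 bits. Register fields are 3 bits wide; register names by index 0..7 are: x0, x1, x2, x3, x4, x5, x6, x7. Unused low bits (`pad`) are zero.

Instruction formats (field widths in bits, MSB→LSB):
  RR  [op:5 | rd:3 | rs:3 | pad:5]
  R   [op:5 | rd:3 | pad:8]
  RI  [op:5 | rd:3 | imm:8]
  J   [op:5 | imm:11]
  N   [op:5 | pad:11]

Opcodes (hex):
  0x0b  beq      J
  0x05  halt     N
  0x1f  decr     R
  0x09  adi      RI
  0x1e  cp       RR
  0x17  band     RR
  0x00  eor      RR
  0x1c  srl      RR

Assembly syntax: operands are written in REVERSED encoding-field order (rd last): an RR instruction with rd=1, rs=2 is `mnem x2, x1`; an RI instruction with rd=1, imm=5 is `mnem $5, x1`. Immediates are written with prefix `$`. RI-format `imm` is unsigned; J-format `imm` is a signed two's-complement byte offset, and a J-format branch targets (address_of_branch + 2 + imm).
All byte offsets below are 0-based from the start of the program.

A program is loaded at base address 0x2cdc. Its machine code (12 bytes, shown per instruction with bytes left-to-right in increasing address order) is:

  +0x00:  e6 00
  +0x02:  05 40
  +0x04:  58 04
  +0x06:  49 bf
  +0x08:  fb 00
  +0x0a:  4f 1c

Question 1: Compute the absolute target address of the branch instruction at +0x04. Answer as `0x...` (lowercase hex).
off 0x04: read 58 04 as big → 0x5804
  top 5b → 0xb → beq [J]
  [10:0] imm=4 = $4
  target = base 0x2cdc + off 0x04 + 2 + imm 4 = 0x2ce6

0x2ce6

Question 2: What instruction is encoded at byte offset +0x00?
srl x0, x6

@+00  big-endian(e6 00) = 0xe600
  opcode bits[15:11]=0x1c: srl/RR
  rd@[10:8]=0x6 ⇒ x6
  rs@[7:5]=0x0 ⇒ x0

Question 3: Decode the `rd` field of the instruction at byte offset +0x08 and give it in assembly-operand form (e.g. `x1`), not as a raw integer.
x3

off 0x08: read fb 00 as big → 0xfb00
  opcode bits[15:11]=0x1f: decr/R
  [10:8] rd=3 = x3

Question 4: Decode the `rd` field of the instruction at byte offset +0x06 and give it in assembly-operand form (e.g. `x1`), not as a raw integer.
[06] 49 bf → 0x49bf
  opcode bits[15:11]=0x9: adi/RI
  rd: (w>>8)&0x7=0x1 → x1
  imm: (w>>0)&0xff=0xbf → $191

x1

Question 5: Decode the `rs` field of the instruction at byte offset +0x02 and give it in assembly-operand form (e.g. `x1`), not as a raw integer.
@+02  big-endian(05 40) = 0x0540
  opcode bits[15:11]=0x0: eor/RR
  rd@[10:8]=0x5 ⇒ x5
  rs@[7:5]=0x2 ⇒ x2

x2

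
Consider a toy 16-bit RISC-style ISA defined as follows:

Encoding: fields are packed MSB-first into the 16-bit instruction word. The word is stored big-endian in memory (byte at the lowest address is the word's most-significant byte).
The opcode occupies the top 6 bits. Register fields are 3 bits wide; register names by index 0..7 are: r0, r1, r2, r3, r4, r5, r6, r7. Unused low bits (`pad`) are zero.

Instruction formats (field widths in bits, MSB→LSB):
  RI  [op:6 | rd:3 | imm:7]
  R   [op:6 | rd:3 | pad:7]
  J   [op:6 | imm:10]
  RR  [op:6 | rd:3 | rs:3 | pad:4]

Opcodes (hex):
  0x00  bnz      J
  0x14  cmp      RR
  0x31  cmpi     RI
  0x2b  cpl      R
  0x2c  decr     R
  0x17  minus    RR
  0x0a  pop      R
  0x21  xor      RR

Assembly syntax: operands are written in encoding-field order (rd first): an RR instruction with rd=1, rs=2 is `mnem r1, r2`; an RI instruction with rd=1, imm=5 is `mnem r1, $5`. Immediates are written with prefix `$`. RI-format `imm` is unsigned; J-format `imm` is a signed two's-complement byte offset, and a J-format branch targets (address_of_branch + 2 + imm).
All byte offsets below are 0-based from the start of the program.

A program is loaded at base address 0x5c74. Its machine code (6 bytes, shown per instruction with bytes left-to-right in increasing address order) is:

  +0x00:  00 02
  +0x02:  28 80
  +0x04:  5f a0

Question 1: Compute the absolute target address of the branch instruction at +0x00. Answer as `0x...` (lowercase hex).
[00] 00 02 → 0x0002
  opcode bits[15:10]=0x0: bnz/J
  [9:0] imm=2 = $2
  target = base 0x5c74 + off 0x00 + 2 + imm 2 = 0x5c78

0x5c78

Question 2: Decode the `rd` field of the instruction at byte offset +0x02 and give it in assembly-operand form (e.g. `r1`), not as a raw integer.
r1

off 0x02: read 28 80 as big → 0x2880
  op=0x2880>>10=0xa ⇒ pop (R)
  rd: (w>>7)&0x7=0x1 → r1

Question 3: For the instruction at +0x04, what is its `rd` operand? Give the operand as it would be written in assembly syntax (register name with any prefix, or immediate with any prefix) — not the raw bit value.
r7

off 0x04: read 5f a0 as big → 0x5fa0
  op=0x5fa0>>10=0x17 ⇒ minus (RR)
  [9:7] rd=7 = r7
  [6:4] rs=2 = r2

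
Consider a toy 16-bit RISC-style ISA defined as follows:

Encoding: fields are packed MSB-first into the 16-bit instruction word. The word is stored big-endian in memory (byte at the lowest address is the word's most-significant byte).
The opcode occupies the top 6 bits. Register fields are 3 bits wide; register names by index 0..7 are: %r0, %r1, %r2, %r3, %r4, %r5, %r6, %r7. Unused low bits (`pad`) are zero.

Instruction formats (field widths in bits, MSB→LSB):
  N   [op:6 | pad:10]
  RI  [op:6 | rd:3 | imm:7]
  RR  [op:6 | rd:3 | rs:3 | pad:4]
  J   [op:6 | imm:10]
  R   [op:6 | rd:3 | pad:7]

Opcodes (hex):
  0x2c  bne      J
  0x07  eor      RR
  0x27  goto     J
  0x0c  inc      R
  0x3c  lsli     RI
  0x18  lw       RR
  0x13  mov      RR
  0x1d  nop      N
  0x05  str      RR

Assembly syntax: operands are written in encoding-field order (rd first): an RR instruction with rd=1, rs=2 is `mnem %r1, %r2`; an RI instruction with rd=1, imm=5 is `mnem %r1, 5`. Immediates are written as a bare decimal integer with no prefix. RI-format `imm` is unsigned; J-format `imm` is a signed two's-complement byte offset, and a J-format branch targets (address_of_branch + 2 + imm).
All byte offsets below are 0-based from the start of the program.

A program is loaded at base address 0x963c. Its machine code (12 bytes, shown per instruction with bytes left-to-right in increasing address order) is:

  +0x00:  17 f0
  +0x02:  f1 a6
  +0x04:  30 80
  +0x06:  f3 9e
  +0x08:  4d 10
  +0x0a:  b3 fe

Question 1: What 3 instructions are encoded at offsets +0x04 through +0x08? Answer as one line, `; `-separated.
@+04  big-endian(30 80) = 0x3080
  op=0x3080>>10=0xc ⇒ inc (R)
  rd@[9:7]=0x1 ⇒ %r1
@+06  big-endian(f3 9e) = 0xf39e
  op=0xf39e>>10=0x3c ⇒ lsli (RI)
  rd@[9:7]=0x7 ⇒ %r7
  imm@[6:0]=0x1e ⇒ 30
@+08  big-endian(4d 10) = 0x4d10
  op=0x4d10>>10=0x13 ⇒ mov (RR)
  rd@[9:7]=0x2 ⇒ %r2
  rs@[6:4]=0x1 ⇒ %r1

inc %r1; lsli %r7, 30; mov %r2, %r1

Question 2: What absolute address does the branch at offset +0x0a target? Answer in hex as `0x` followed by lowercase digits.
0x9646

[0a] b3 fe → 0xb3fe
  opcode bits[15:10]=0x2c: bne/J
  imm: (w>>0)&0x3ff=0x3fe (s10→-2) → -2
  target = base 0x963c + off 0x0a + 2 + imm -2 = 0x9646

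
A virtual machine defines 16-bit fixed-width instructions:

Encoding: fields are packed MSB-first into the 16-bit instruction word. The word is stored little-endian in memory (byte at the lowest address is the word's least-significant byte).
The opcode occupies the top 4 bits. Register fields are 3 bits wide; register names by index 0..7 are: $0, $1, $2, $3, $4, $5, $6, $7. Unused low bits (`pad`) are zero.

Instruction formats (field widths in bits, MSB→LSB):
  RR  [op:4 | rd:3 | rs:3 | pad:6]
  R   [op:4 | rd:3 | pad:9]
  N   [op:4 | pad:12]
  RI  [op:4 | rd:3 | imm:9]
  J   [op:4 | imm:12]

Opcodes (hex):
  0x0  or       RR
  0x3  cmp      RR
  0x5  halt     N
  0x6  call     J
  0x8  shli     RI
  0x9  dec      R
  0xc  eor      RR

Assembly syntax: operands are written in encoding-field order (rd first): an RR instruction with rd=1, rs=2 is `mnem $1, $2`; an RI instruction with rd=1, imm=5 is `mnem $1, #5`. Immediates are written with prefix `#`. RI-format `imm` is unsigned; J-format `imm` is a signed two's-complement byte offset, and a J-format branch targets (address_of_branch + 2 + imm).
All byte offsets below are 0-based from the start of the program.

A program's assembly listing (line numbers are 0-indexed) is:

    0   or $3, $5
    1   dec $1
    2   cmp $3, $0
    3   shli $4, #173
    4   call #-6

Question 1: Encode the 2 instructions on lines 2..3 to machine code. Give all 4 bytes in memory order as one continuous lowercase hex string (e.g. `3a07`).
line 2 (cmp): pack op=0x3:4|rd=3:3|rs=0:3|pad=0:6 = 0x3600; little→ 00 36
line 3 (shli): pack op=0x8:4|rd=4:3|imm=173:9 = 0x88ad; little→ ad 88

0036ad88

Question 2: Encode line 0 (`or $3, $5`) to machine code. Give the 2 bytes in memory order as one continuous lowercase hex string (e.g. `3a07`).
0. or fields op=0x0:4|rd=3:3|rs=5:3|pad=0:6 → word 0740h → 40 07

4007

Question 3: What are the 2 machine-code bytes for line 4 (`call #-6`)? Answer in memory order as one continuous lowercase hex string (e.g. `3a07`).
fa6f

line 4 (call): pack op=0x6:4|imm=-6:12 = 0x6ffa; little→ fa 6f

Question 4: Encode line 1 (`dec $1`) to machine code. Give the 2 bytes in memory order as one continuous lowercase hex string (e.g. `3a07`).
0092

L1: dec op=0x9:4|rd=1:3|pad=0:9 ⇒ 0x9200 ⇒ little 00 92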